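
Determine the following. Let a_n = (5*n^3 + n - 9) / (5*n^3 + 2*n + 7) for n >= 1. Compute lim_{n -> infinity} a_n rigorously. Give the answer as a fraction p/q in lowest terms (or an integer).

Divide numerator and denominator by n^3, the highest power:
numerator / n^3 = 5 + n^(-2) - 9/n^3
denominator / n^3 = 5 + 2/n^2 + 7/n^3
As n -> infinity, all terms of the form c/n^k (k >= 1) tend to 0.
So numerator / n^3 -> 5 and denominator / n^3 -> 5.
Therefore lim a_n = 1.

1


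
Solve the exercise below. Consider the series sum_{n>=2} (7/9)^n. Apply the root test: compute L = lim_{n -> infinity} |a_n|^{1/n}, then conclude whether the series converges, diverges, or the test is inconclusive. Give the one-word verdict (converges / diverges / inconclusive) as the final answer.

Let a_n denote the general term. Form |a_n|^(1/n) and simplify:
|a_n|^(1/n) = 7/9
Take the limit as n -> infinity: L = 7/9.
Since L = 7/9 < 1, the root test implies convergence.

converges


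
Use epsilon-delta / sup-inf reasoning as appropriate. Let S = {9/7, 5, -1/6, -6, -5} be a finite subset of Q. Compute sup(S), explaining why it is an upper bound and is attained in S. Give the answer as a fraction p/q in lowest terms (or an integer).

S is finite, so sup(S) = max(S).
Sorted decreasing:
5, 9/7, -1/6, -5, -6
The extremum is 5.
For every x in S, x <= 5. And 5 is in S, so it is attained.
Therefore sup(S) = 5.

5


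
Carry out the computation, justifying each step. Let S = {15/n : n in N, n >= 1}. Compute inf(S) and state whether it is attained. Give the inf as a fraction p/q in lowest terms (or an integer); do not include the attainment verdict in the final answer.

Analysis:
- Values: 15, 15/2, 5, 15/4, ... strictly decreasing.
- The maximum is 15 (n=1); sup = 15 (attained).
- The set is bounded below by 0; 15/n -> 0 so 0 is the greatest lower bound.
- 0 is not in the set, so inf = 0 is not attained.
Conclusion: inf(S) = 0, not attained in S.

0


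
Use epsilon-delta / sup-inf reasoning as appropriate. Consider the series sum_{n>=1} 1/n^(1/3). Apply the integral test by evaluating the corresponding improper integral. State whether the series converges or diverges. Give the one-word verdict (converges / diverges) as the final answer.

Let f(x) = x^(-1/3). Then f is positive, continuous, and decreasing on [1, infinity), so the integral test applies.
Compute the improper integral int_{1}^infinity f(x) dx:
  antiderivative F(x) = 3*x^(2/3)/2.
  As x -> infinity, F(x) -> infinity (since p = 1/3 < 1).
  So the integral diverges. By the integral test, the series diverges.

diverges


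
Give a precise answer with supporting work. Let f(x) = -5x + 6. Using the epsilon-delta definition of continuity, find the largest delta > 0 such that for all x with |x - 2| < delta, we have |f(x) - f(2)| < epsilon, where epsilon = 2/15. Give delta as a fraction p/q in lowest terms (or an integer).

We compute f(2) = -5*(2) + 6 = -4.
|f(x) - f(2)| = |-5x + 6 - (-4)| = |-5(x - 2)| = 5|x - 2|.
We need 5|x - 2| < 2/15, i.e. |x - 2| < 2/15 / 5 = 2/75.
So any delta <= 2/75 works. Conversely, if delta > 2/75, then x = 2 + 2/75 satisfies |x - 2| = 2/75 < delta but |f(x) - f(2)| = 5 * 2/75 = 2/15, which is not < 2/15; so no larger delta works.
Hence the largest such delta is 2/75.

2/75


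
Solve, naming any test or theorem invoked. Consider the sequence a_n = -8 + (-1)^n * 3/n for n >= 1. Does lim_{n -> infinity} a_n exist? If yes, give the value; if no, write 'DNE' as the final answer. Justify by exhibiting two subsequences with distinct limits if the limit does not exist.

Examine the behaviour of a_n along subsequences.
Even-n subsequence a_{2k} = -8 + 3/(2k) -> -8. Odd-n subsequence a_{2k+1} = -8 - 3/(2k+1) -> -8. Both tend to -8, which suggests the limit is -8; verify directly.
|a_n - (-8)| = |(-1)^n * 3/n| = 3/n for every n >= 1.
Given epsilon > 0, choose a positive integer N > 3/epsilon. Then for all n >= N, |a_n - (-8)| = 3/n <= 3/N < epsilon.
So by the definition of the limit, lim a_n exists and equals -8.

-8


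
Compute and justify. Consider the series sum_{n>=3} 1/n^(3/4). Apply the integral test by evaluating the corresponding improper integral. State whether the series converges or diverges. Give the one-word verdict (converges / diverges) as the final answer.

Let f(x) = x^(-3/4). Then f is positive, continuous, and decreasing on [3, infinity), so the integral test applies.
Compute the improper integral int_{3}^infinity f(x) dx:
  antiderivative F(x) = 4*x^(1/4).
  As x -> infinity, F(x) -> infinity (since p = 3/4 < 1).
  So the integral diverges. By the integral test, the series diverges.

diverges


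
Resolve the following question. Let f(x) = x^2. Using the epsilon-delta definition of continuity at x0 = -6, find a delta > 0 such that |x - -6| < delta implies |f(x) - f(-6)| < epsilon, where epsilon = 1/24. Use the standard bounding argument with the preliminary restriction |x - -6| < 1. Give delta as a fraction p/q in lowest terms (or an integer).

Factor: |x^2 - (-6)^2| = |x - -6| * |x + -6|.
Impose |x - -6| < 1 first. Then |x + -6| = |(x - -6) + 2*(-6)| <= |x - -6| + 2*|-6| < 1 + 12 = 13.
So |x^2 - (-6)^2| < delta * 13.
We need delta * 13 <= 1/24, i.e. delta <= 1/24/13 = 1/312.
Since 1/312 < 1, this is tighter than 1; take delta = 1/312.
So delta = 1/312 works.

1/312


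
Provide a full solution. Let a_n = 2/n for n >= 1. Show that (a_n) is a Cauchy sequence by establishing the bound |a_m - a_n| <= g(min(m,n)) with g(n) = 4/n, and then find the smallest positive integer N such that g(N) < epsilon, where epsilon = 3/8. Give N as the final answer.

For any m, n >= 1, by the triangle inequality:
|a_m - a_n| = |2/m - 2/n| <= 2*1/m + 2*1/n <= 4/min(m,n).
So g(n) = 4/n bounds the Cauchy difference. Since g(n) -> 0, (a_n) is Cauchy.
Now solve g(N) < 3/8: 4/N < 3/8 <=> N > 4 / (3/8) = 32/3.
The smallest integer strictly greater than 32/3 is N = 11.
Check: g(11) = 4/11 = 4/11 < 3/8; g(10) = 2/5 >= 3/8. So N = 11.

11


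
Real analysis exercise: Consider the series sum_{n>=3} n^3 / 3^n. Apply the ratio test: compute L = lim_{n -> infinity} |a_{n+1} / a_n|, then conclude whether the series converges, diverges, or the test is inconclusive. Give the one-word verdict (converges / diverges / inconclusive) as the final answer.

Let a_n denote the general term. Form the ratio a_{n+1}/a_n and simplify:
a_{n+1}/a_n = (n + 1)^3/(3*n^3)
Take the limit as n -> infinity: L = 1/3.
Since L = 1/3 < 1, the ratio test implies the series converges.

converges


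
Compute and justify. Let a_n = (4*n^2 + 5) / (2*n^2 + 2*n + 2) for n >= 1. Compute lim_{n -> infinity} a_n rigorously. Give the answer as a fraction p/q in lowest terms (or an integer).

Divide numerator and denominator by n^2, the highest power:
numerator / n^2 = 4 + 5/n^2
denominator / n^2 = 2 + 2/n + 2/n^2
As n -> infinity, all terms of the form c/n^k (k >= 1) tend to 0.
So numerator / n^2 -> 4 and denominator / n^2 -> 2.
Therefore lim a_n = 2.

2


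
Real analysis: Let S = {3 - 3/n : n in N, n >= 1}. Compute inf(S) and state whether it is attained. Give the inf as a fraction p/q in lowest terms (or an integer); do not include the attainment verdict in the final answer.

Analysis:
- Values: 0, 3/2, 2, 9/4, ... strictly increasing.
- Minimum is 0 (n=1); inf = 0 (attained).
- 3 - 3/n -> 3 from below; sup = 3, not attained.
Conclusion: inf(S) = 0, attained in S.

0


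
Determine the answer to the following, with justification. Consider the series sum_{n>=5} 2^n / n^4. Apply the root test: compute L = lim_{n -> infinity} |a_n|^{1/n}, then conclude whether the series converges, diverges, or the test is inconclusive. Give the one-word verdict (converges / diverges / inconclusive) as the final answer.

Let a_n denote the general term. Form |a_n|^(1/n) and simplify:
|a_n|^(1/n) = 2/n^(4/n)
Take the limit as n -> infinity: L = 2.
Since L = 2 > 1, the root test implies divergence.

diverges


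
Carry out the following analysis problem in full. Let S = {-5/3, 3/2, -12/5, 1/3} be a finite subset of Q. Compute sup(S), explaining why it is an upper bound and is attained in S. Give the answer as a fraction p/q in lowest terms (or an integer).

S is finite, so sup(S) = max(S).
Sorted decreasing:
3/2, 1/3, -5/3, -12/5
The extremum is 3/2.
For every x in S, x <= 3/2. And 3/2 is in S, so it is attained.
Therefore sup(S) = 3/2.

3/2


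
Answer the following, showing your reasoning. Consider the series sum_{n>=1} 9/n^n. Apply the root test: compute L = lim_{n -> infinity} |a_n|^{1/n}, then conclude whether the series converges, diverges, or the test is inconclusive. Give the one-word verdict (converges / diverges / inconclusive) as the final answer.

Let a_n denote the general term. Form |a_n|^(1/n) and simplify:
|a_n|^(1/n) = 3^(2/n)/n
Take the limit as n -> infinity: L = 0.
Since L = 0 < 1, the root test implies convergence.

converges


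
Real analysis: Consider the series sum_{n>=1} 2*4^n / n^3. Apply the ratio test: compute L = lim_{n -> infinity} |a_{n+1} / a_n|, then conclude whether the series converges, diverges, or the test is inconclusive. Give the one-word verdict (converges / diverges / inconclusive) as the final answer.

Let a_n denote the general term. Form the ratio a_{n+1}/a_n and simplify:
a_{n+1}/a_n = 4*n^3/(n + 1)^3
Take the limit as n -> infinity: L = 4.
Since L = 4 > 1 (or L = infinity), the ratio test implies the series diverges.

diverges


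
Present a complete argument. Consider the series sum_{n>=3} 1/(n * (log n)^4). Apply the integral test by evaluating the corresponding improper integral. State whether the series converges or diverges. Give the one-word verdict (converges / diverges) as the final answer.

Let f(x) = 1/(x*log(x)^4). Then f is positive, continuous, and decreasing on [3, infinity), so the integral test applies.
Compute the improper integral int_{3}^infinity f(x) dx:
  antiderivative F(x) = -1/(3*log(x)^3).
  F(x) -> 0 as x -> infinity.  int = 0 - F(3) = 1/(3*log(3)^3) < infinity. By the integral test, the series converges.

converges


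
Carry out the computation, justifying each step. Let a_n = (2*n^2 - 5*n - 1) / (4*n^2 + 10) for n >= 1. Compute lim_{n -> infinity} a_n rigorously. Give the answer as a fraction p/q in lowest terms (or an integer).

Divide numerator and denominator by n^2, the highest power:
numerator / n^2 = 2 - 5/n - 1/n^2
denominator / n^2 = 4 + 10/n^2
As n -> infinity, all terms of the form c/n^k (k >= 1) tend to 0.
So numerator / n^2 -> 2 and denominator / n^2 -> 4.
Therefore lim a_n = 1/2.

1/2


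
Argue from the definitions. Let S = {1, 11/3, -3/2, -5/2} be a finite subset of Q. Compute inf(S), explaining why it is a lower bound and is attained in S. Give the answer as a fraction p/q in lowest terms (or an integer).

S is finite, so inf(S) = min(S).
Sorted increasing:
-5/2, -3/2, 1, 11/3
The extremum is -5/2.
For every x in S, x >= -5/2. And -5/2 is in S, so it is attained.
Therefore inf(S) = -5/2.

-5/2


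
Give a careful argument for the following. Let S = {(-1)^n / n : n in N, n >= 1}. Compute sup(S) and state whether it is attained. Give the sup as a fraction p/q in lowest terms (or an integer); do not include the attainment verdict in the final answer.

Analysis:
- Values: -1, 1/2, -1/3, 1/4, -1/5, ...
- Positive terms (even n): 1/(2+0), 1/(4+0), ... decreasing -> max = 1/2 (n=2).
- Negative terms (odd n): -1/(1+0), -1/(3+0), ... increasing -> min = -1 (n=1).
- So sup = 1/2 (attained at n=2); inf = -1 (attained at n=1).
Conclusion: sup(S) = 1/2, attained in S.

1/2


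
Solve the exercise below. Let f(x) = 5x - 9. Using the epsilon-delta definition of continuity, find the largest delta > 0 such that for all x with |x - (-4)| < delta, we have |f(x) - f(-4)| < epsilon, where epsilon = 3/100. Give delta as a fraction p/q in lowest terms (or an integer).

We compute f(-4) = 5*(-4) - 9 = -29.
|f(x) - f(-4)| = |5x - 9 - (-29)| = |5(x - (-4))| = 5|x - (-4)|.
We need 5|x - (-4)| < 3/100, i.e. |x - (-4)| < 3/100 / 5 = 3/500.
So any delta <= 3/500 works. Conversely, if delta > 3/500, then x = -4 + 3/500 satisfies |x - (-4)| = 3/500 < delta but |f(x) - f(-4)| = 5 * 3/500 = 3/100, which is not < 3/100; so no larger delta works.
Hence the largest such delta is 3/500.

3/500


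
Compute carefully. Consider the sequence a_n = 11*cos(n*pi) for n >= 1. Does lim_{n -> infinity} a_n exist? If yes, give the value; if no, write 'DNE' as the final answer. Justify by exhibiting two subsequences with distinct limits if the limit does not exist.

Examine the behaviour of a_n along subsequences.
cos(n*pi) = (-1)^n, so a_n = 11*(-1)^n. a_{2k} = 11 -> 11. a_{2k+1} = -11 -> -11.
Since these two subsequential limits are 11 and -11, distinct, the full sequence cannot converge (a convergent sequence has all subsequences tending to the same limit). So lim a_n does not exist.

DNE


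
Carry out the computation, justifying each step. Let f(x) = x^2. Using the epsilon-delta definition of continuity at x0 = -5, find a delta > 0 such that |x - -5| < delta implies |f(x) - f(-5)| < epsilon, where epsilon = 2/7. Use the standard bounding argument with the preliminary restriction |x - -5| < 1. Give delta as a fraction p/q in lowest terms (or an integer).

Factor: |x^2 - (-5)^2| = |x - -5| * |x + -5|.
Impose |x - -5| < 1 first. Then |x + -5| = |(x - -5) + 2*(-5)| <= |x - -5| + 2*|-5| < 1 + 10 = 11.
So |x^2 - (-5)^2| < delta * 11.
We need delta * 11 <= 2/7, i.e. delta <= 2/7/11 = 2/77.
Since 2/77 < 1, this is tighter than 1; take delta = 2/77.
So delta = 2/77 works.

2/77


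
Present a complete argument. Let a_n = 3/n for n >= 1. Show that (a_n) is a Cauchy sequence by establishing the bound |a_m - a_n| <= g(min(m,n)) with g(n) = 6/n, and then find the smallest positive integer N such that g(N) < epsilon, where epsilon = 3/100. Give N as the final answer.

For any m, n >= 1, by the triangle inequality:
|a_m - a_n| = |3/m - 3/n| <= 3*1/m + 3*1/n <= 6/min(m,n).
So g(n) = 6/n bounds the Cauchy difference. Since g(n) -> 0, (a_n) is Cauchy.
Now solve g(N) < 3/100: 6/N < 3/100 <=> N > 6 / (3/100) = 200.
The smallest integer strictly greater than 200 is N = 201.
Check: g(201) = 6/201 = 2/67 < 3/100; g(200) = 3/100 >= 3/100. So N = 201.

201


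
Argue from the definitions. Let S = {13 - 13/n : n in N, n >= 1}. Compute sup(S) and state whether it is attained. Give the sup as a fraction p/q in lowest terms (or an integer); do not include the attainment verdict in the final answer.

Analysis:
- Values: 0, 13/2, 26/3, 39/4, ... strictly increasing.
- Minimum is 0 (n=1); inf = 0 (attained).
- 13 - 13/n -> 13 from below; sup = 13, not attained.
Conclusion: sup(S) = 13, not attained in S.

13


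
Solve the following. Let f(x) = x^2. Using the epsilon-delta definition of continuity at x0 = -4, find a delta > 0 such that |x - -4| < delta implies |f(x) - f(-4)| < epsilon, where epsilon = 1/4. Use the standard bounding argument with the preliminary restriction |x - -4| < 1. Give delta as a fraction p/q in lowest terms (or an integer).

Factor: |x^2 - (-4)^2| = |x - -4| * |x + -4|.
Impose |x - -4| < 1 first. Then |x + -4| = |(x - -4) + 2*(-4)| <= |x - -4| + 2*|-4| < 1 + 8 = 9.
So |x^2 - (-4)^2| < delta * 9.
We need delta * 9 <= 1/4, i.e. delta <= 1/4/9 = 1/36.
Since 1/36 < 1, this is tighter than 1; take delta = 1/36.
So delta = 1/36 works.

1/36


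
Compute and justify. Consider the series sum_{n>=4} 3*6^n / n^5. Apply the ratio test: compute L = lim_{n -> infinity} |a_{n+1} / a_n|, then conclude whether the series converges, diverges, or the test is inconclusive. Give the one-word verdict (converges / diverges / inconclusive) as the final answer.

Let a_n denote the general term. Form the ratio a_{n+1}/a_n and simplify:
a_{n+1}/a_n = 6*n^5/(n + 1)^5
Take the limit as n -> infinity: L = 6.
Since L = 6 > 1 (or L = infinity), the ratio test implies the series diverges.

diverges


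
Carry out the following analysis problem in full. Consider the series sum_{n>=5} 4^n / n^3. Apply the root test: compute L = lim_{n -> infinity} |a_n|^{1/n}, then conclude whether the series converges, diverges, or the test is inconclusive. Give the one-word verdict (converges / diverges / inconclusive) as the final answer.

Let a_n denote the general term. Form |a_n|^(1/n) and simplify:
|a_n|^(1/n) = 4/n^(3/n)
Take the limit as n -> infinity: L = 4.
Since L = 4 > 1, the root test implies divergence.

diverges


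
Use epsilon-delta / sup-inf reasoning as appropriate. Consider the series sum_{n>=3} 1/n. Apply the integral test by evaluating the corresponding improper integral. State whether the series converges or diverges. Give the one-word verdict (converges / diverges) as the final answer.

Let f(x) = 1/x. Then f is positive, continuous, and decreasing on [3, infinity), so the integral test applies.
Compute the improper integral int_{3}^infinity f(x) dx:
  antiderivative F(x) = log(x).
  As x -> infinity, log(x) -> infinity.
  So int = infinity - log(3) = infinity. By the integral test, the series diverges.

diverges


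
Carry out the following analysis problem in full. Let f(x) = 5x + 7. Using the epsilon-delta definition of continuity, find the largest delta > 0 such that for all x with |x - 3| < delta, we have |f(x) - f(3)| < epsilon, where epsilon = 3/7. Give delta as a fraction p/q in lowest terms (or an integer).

We compute f(3) = 5*(3) + 7 = 22.
|f(x) - f(3)| = |5x + 7 - (22)| = |5(x - 3)| = 5|x - 3|.
We need 5|x - 3| < 3/7, i.e. |x - 3| < 3/7 / 5 = 3/35.
So any delta <= 3/35 works. Conversely, if delta > 3/35, then x = 3 + 3/35 satisfies |x - 3| = 3/35 < delta but |f(x) - f(3)| = 5 * 3/35 = 3/7, which is not < 3/7; so no larger delta works.
Hence the largest such delta is 3/35.

3/35


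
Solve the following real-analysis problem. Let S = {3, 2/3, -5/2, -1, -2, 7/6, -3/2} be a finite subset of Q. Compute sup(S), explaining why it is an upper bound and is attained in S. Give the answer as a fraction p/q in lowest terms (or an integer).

S is finite, so sup(S) = max(S).
Sorted decreasing:
3, 7/6, 2/3, -1, -3/2, -2, -5/2
The extremum is 3.
For every x in S, x <= 3. And 3 is in S, so it is attained.
Therefore sup(S) = 3.

3


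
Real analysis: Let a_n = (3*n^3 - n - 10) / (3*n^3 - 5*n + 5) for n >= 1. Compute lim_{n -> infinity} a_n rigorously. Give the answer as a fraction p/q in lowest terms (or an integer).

Divide numerator and denominator by n^3, the highest power:
numerator / n^3 = 3 - 1/n^2 - 10/n^3
denominator / n^3 = 3 - 5/n^2 + 5/n^3
As n -> infinity, all terms of the form c/n^k (k >= 1) tend to 0.
So numerator / n^3 -> 3 and denominator / n^3 -> 3.
Therefore lim a_n = 1.

1


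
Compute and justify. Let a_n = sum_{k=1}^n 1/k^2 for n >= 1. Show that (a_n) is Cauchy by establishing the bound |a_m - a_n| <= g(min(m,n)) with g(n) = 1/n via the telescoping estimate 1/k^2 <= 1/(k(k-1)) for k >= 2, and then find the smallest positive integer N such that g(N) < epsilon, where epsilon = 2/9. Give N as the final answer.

For m > n >= 1: |a_m - a_n| = sum_{k=n+1}^m 1/k^2.
Use 1/k^2 <= 1/(k(k-1)) = 1/(k-1) - 1/k for k >= 2:
sum_{k=n+1}^m 1/k^2 <= sum_{k=n+1}^m (1/(k-1) - 1/k) = 1/n - 1/m <= 1/n.
By symmetry the same bound holds with n,m swapped, so |a_m - a_n| <= 1/min(m,n) = g(min(m,n)). Since g(n) -> 0, (a_n) is Cauchy.
Now solve g(N) < 2/9: 1/N < 2/9 <=> N > 1/(2/9) = 9/2.
The smallest integer strictly greater than 9/2 is N = 5.
Check: g(5) = 1/5 < 2/9; g(4) = 1/4 >= 2/9. So N = 5.

5


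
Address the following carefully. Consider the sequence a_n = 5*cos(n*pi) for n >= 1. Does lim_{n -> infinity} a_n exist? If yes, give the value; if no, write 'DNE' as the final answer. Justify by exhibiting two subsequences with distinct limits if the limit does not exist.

Examine the behaviour of a_n along subsequences.
cos(n*pi) = (-1)^n, so a_n = 5*(-1)^n. a_{2k} = 5 -> 5. a_{2k+1} = -5 -> -5.
Since these two subsequential limits are 5 and -5, distinct, the full sequence cannot converge (a convergent sequence has all subsequences tending to the same limit). So lim a_n does not exist.

DNE


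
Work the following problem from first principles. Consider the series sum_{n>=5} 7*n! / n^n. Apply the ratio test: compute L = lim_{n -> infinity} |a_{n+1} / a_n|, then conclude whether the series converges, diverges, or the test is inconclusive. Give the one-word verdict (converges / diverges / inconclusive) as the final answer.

Let a_n denote the general term. Form the ratio a_{n+1}/a_n and simplify:
a_{n+1}/a_n = (n/(n + 1))^n
Take the limit as n -> infinity: L = exp(-1).
Since L = exp(-1) < 1, the ratio test implies the series converges.

converges


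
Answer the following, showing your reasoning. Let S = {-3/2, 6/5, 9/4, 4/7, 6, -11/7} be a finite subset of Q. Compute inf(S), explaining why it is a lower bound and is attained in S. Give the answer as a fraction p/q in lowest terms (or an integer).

S is finite, so inf(S) = min(S).
Sorted increasing:
-11/7, -3/2, 4/7, 6/5, 9/4, 6
The extremum is -11/7.
For every x in S, x >= -11/7. And -11/7 is in S, so it is attained.
Therefore inf(S) = -11/7.

-11/7


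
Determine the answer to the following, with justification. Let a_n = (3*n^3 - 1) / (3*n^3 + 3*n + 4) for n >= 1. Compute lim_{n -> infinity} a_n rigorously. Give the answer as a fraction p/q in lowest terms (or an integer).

Divide numerator and denominator by n^3, the highest power:
numerator / n^3 = 3 - 1/n^3
denominator / n^3 = 3 + 3/n^2 + 4/n^3
As n -> infinity, all terms of the form c/n^k (k >= 1) tend to 0.
So numerator / n^3 -> 3 and denominator / n^3 -> 3.
Therefore lim a_n = 1.

1


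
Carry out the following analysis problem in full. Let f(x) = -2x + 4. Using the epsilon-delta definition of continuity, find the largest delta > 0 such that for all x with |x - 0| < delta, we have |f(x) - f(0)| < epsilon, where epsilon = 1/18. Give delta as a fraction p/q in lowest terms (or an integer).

We compute f(0) = -2*(0) + 4 = 4.
|f(x) - f(0)| = |-2x + 4 - (4)| = |-2(x - 0)| = 2|x - 0|.
We need 2|x - 0| < 1/18, i.e. |x - 0| < 1/18 / 2 = 1/36.
So any delta <= 1/36 works. Conversely, if delta > 1/36, then x = 0 + 1/36 satisfies |x - 0| = 1/36 < delta but |f(x) - f(0)| = 2 * 1/36 = 1/18, which is not < 1/18; so no larger delta works.
Hence the largest such delta is 1/36.

1/36


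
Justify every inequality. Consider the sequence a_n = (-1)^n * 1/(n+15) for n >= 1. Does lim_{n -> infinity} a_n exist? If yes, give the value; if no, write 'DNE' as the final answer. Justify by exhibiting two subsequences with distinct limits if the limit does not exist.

Examine the behaviour of a_n along subsequences.
Even-n subsequence a_{2k} = 1/(2k+15) -> 0. Odd-n subsequence a_{2k+1} = -1/(2k+16) -> 0. Both tend to 0, which suggests the limit is 0; verify directly.
|a_n - 0| = 1/(n+15) < 1/n for every n >= 1.
Given epsilon > 0, choose a positive integer N > 1/epsilon. Then for all n >= N, |a_n| < 1/n <= 1/N < epsilon.
So by the definition of the limit, lim a_n exists and equals 0.

0


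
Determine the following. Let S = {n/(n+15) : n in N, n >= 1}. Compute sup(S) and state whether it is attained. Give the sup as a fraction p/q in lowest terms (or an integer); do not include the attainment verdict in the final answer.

Analysis:
- Values: 1/16, 2/17, 1/6, 4/19, ... strictly increasing.
- Minimum is 1/16 (n=1); inf = 1/16 (attained).
- n/(n+15) = 1 - 15/(n+15) -> 1 from below as n -> infinity, and never equals 1.
- So sup = 1 (not attained).
Conclusion: sup(S) = 1, not attained in S.

1


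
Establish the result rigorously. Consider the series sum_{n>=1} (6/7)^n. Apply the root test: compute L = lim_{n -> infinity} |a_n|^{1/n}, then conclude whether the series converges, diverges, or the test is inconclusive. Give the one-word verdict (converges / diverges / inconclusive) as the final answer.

Let a_n denote the general term. Form |a_n|^(1/n) and simplify:
|a_n|^(1/n) = 6/7
Take the limit as n -> infinity: L = 6/7.
Since L = 6/7 < 1, the root test implies convergence.

converges


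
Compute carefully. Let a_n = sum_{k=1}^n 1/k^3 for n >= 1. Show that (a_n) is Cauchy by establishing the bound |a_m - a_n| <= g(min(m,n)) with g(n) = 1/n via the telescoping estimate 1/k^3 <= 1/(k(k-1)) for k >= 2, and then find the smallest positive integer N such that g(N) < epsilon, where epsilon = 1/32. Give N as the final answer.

For m > n >= 1: |a_m - a_n| = sum_{k=n+1}^m 1/k^3.
Use 1/k^3 <= 1/(k(k-1)) = 1/(k-1) - 1/k for k >= 2 (which holds since k^3 >= k^2 >= k(k-1) for k >= 2):
sum_{k=n+1}^m 1/k^3 <= sum_{k=n+1}^m (1/(k-1) - 1/k) = 1/n - 1/m <= 1/n.
By symmetry the same bound holds with n,m swapped, so |a_m - a_n| <= 1/min(m,n) = g(min(m,n)). Since g(n) -> 0, (a_n) is Cauchy.
Now solve g(N) < 1/32: 1/N < 1/32 <=> N > 1/(1/32) = 32.
The smallest integer strictly greater than 32 is N = 33.
Check: g(33) = 1/33 < 1/32; g(32) = 1/32 >= 1/32. So N = 33.

33


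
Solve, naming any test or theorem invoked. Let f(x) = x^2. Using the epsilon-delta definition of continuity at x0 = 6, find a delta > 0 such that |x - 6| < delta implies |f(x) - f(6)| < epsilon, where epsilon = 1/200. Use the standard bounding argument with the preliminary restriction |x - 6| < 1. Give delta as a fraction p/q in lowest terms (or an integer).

Factor: |x^2 - (6)^2| = |x - 6| * |x + 6|.
Impose |x - 6| < 1 first. Then |x + 6| = |(x - 6) + 2*(6)| <= |x - 6| + 2*|6| < 1 + 12 = 13.
So |x^2 - (6)^2| < delta * 13.
We need delta * 13 <= 1/200, i.e. delta <= 1/200/13 = 1/2600.
Since 1/2600 < 1, this is tighter than 1; take delta = 1/2600.
So delta = 1/2600 works.

1/2600


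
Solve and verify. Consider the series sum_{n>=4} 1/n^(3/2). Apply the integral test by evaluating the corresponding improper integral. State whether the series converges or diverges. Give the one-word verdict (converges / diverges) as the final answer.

Let f(x) = x^(-3/2). Then f is positive, continuous, and decreasing on [4, infinity), so the integral test applies.
Compute the improper integral int_{4}^infinity f(x) dx:
  antiderivative F(x) = -2/sqrt(x).
  As x -> infinity, F(x) -> 0 (since p = 3/2 > 1).
  So int = F(infinity) - F(4) = 0 - (-1) = 1.
  Finite, so by the integral test, the series converges.

converges


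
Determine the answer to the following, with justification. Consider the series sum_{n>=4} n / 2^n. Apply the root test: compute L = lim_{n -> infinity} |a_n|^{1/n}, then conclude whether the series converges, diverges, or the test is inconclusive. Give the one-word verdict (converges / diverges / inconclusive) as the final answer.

Let a_n denote the general term. Form |a_n|^(1/n) and simplify:
|a_n|^(1/n) = n^(1/n)/2
Take the limit as n -> infinity: L = 1/2.
Since L = 1/2 < 1, the root test implies convergence.

converges


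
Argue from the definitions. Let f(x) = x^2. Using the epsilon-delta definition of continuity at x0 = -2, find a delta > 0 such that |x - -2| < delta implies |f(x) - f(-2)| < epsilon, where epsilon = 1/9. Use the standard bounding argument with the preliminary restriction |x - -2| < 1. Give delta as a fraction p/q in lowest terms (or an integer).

Factor: |x^2 - (-2)^2| = |x - -2| * |x + -2|.
Impose |x - -2| < 1 first. Then |x + -2| = |(x - -2) + 2*(-2)| <= |x - -2| + 2*|-2| < 1 + 4 = 5.
So |x^2 - (-2)^2| < delta * 5.
We need delta * 5 <= 1/9, i.e. delta <= 1/9/5 = 1/45.
Since 1/45 < 1, this is tighter than 1; take delta = 1/45.
So delta = 1/45 works.

1/45


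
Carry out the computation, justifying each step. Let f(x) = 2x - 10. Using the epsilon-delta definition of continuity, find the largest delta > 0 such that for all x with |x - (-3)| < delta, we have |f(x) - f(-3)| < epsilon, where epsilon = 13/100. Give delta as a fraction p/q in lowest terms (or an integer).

We compute f(-3) = 2*(-3) - 10 = -16.
|f(x) - f(-3)| = |2x - 10 - (-16)| = |2(x - (-3))| = 2|x - (-3)|.
We need 2|x - (-3)| < 13/100, i.e. |x - (-3)| < 13/100 / 2 = 13/200.
So any delta <= 13/200 works. Conversely, if delta > 13/200, then x = -3 + 13/200 satisfies |x - (-3)| = 13/200 < delta but |f(x) - f(-3)| = 2 * 13/200 = 13/100, which is not < 13/100; so no larger delta works.
Hence the largest such delta is 13/200.

13/200


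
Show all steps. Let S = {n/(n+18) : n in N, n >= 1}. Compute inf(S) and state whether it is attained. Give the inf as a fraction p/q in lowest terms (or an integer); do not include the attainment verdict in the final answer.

Analysis:
- Values: 1/19, 1/10, 1/7, 2/11, ... strictly increasing.
- Minimum is 1/19 (n=1); inf = 1/19 (attained).
- n/(n+18) = 1 - 18/(n+18) -> 1 from below as n -> infinity, and never equals 1.
- So sup = 1 (not attained).
Conclusion: inf(S) = 1/19, attained in S.

1/19


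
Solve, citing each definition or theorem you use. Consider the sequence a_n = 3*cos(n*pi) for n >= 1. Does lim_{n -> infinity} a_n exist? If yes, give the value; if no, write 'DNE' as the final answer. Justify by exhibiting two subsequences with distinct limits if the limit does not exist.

Examine the behaviour of a_n along subsequences.
cos(n*pi) = (-1)^n, so a_n = 3*(-1)^n. a_{2k} = 3 -> 3. a_{2k+1} = -3 -> -3.
Since these two subsequential limits are 3 and -3, distinct, the full sequence cannot converge (a convergent sequence has all subsequences tending to the same limit). So lim a_n does not exist.

DNE


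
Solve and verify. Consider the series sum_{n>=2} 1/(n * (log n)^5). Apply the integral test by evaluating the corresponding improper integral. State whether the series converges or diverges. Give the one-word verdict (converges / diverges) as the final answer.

Let f(x) = 1/(x*log(x)^5). Then f is positive, continuous, and decreasing on [2, infinity), so the integral test applies.
Compute the improper integral int_{2}^infinity f(x) dx:
  antiderivative F(x) = -1/(4*log(x)^4).
  F(x) -> 0 as x -> infinity.  int = 0 - F(2) = 1/(4*log(2)^4) < infinity. By the integral test, the series converges.

converges


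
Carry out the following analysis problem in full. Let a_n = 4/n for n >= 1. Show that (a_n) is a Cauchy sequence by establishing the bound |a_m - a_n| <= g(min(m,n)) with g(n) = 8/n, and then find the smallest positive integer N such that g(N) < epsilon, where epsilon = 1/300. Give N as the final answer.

For any m, n >= 1, by the triangle inequality:
|a_m - a_n| = |4/m - 4/n| <= 4*1/m + 4*1/n <= 8/min(m,n).
So g(n) = 8/n bounds the Cauchy difference. Since g(n) -> 0, (a_n) is Cauchy.
Now solve g(N) < 1/300: 8/N < 1/300 <=> N > 8 / (1/300) = 2400.
The smallest integer strictly greater than 2400 is N = 2401.
Check: g(2401) = 8/2401 = 8/2401 < 1/300; g(2400) = 1/300 >= 1/300. So N = 2401.

2401


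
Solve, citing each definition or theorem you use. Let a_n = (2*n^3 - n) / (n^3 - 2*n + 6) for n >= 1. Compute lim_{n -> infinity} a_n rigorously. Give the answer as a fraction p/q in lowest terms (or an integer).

Divide numerator and denominator by n^3, the highest power:
numerator / n^3 = 2 - 1/n^2
denominator / n^3 = 1 - 2/n^2 + 6/n^3
As n -> infinity, all terms of the form c/n^k (k >= 1) tend to 0.
So numerator / n^3 -> 2 and denominator / n^3 -> 1.
Therefore lim a_n = 2.

2


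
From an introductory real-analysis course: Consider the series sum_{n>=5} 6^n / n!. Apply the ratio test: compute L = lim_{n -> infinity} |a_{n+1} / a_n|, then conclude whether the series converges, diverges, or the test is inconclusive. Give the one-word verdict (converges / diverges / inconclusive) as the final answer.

Let a_n denote the general term. Form the ratio a_{n+1}/a_n and simplify:
a_{n+1}/a_n = 6/(n + 1)
Take the limit as n -> infinity: L = 0.
Since L = 0 < 1, the ratio test implies the series converges.

converges


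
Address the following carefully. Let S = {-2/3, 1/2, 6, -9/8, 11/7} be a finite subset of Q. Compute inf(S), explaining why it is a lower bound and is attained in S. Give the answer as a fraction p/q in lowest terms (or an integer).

S is finite, so inf(S) = min(S).
Sorted increasing:
-9/8, -2/3, 1/2, 11/7, 6
The extremum is -9/8.
For every x in S, x >= -9/8. And -9/8 is in S, so it is attained.
Therefore inf(S) = -9/8.

-9/8


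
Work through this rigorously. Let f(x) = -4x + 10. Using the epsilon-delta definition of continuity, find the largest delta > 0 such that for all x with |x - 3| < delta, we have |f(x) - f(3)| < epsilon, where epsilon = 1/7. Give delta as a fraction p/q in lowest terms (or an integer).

We compute f(3) = -4*(3) + 10 = -2.
|f(x) - f(3)| = |-4x + 10 - (-2)| = |-4(x - 3)| = 4|x - 3|.
We need 4|x - 3| < 1/7, i.e. |x - 3| < 1/7 / 4 = 1/28.
So any delta <= 1/28 works. Conversely, if delta > 1/28, then x = 3 + 1/28 satisfies |x - 3| = 1/28 < delta but |f(x) - f(3)| = 4 * 1/28 = 1/7, which is not < 1/7; so no larger delta works.
Hence the largest such delta is 1/28.

1/28


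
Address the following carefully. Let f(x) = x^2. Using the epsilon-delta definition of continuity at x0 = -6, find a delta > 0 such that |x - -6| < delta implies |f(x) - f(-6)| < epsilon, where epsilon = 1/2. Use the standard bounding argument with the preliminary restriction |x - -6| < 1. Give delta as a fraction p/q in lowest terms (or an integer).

Factor: |x^2 - (-6)^2| = |x - -6| * |x + -6|.
Impose |x - -6| < 1 first. Then |x + -6| = |(x - -6) + 2*(-6)| <= |x - -6| + 2*|-6| < 1 + 12 = 13.
So |x^2 - (-6)^2| < delta * 13.
We need delta * 13 <= 1/2, i.e. delta <= 1/2/13 = 1/26.
Since 1/26 < 1, this is tighter than 1; take delta = 1/26.
So delta = 1/26 works.

1/26


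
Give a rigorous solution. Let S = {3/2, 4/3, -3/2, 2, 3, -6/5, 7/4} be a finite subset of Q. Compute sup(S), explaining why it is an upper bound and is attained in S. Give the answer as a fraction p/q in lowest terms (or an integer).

S is finite, so sup(S) = max(S).
Sorted decreasing:
3, 2, 7/4, 3/2, 4/3, -6/5, -3/2
The extremum is 3.
For every x in S, x <= 3. And 3 is in S, so it is attained.
Therefore sup(S) = 3.

3


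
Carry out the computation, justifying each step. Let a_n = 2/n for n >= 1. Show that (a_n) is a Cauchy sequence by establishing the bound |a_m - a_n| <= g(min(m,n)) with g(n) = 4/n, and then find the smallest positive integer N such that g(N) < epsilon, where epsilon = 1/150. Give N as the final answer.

For any m, n >= 1, by the triangle inequality:
|a_m - a_n| = |2/m - 2/n| <= 2*1/m + 2*1/n <= 4/min(m,n).
So g(n) = 4/n bounds the Cauchy difference. Since g(n) -> 0, (a_n) is Cauchy.
Now solve g(N) < 1/150: 4/N < 1/150 <=> N > 4 / (1/150) = 600.
The smallest integer strictly greater than 600 is N = 601.
Check: g(601) = 4/601 = 4/601 < 1/150; g(600) = 1/150 >= 1/150. So N = 601.

601


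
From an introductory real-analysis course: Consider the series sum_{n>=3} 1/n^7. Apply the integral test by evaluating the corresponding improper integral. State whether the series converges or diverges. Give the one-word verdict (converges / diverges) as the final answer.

Let f(x) = x^(-7). Then f is positive, continuous, and decreasing on [3, infinity), so the integral test applies.
Compute the improper integral int_{3}^infinity f(x) dx:
  antiderivative F(x) = -1/(6*x^6).
  As x -> infinity, F(x) -> 0 (since p = 7 > 1).
  So int = F(infinity) - F(3) = 0 - (-1/4374) = 1/4374.
  Finite, so by the integral test, the series converges.

converges


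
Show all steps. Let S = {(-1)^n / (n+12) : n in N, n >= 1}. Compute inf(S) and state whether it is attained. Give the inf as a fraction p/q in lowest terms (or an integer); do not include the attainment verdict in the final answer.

Analysis:
- Values: -1/13, 1/14, -1/15, 1/16, -1/17, ...
- Positive terms (even n): 1/(2+12), 1/(4+12), ... decreasing -> max = 1/14 (n=2).
- Negative terms (odd n): -1/(1+12), -1/(3+12), ... increasing -> min = -1/13 (n=1).
- So sup = 1/14 (attained at n=2); inf = -1/13 (attained at n=1).
Conclusion: inf(S) = -1/13, attained in S.

-1/13


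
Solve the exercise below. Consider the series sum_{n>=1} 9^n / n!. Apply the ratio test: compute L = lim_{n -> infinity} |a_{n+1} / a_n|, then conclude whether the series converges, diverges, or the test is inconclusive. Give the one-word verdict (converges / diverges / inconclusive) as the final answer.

Let a_n denote the general term. Form the ratio a_{n+1}/a_n and simplify:
a_{n+1}/a_n = 9/(n + 1)
Take the limit as n -> infinity: L = 0.
Since L = 0 < 1, the ratio test implies the series converges.

converges


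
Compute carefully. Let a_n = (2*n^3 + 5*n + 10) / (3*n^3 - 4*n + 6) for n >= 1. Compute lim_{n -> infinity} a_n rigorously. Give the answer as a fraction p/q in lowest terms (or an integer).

Divide numerator and denominator by n^3, the highest power:
numerator / n^3 = 2 + 5/n^2 + 10/n^3
denominator / n^3 = 3 - 4/n^2 + 6/n^3
As n -> infinity, all terms of the form c/n^k (k >= 1) tend to 0.
So numerator / n^3 -> 2 and denominator / n^3 -> 3.
Therefore lim a_n = 2/3.

2/3


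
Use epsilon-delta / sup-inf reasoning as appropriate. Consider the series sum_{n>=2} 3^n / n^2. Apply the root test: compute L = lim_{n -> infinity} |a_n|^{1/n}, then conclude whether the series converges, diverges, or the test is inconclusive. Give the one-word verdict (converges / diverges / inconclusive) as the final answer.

Let a_n denote the general term. Form |a_n|^(1/n) and simplify:
|a_n|^(1/n) = 3/n^(2/n)
Take the limit as n -> infinity: L = 3.
Since L = 3 > 1, the root test implies divergence.

diverges


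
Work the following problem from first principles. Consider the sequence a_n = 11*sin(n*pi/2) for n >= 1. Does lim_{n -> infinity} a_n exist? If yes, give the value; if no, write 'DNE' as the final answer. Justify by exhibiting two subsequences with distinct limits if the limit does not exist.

Examine the behaviour of a_n along subsequences.
a_{4k+1} = 11*sin(pi/2 + 2k*pi) = 11 -> 11. a_{4k+3} = 11*sin(3pi/2 + 2k*pi) = -11 -> -11.
Since these two subsequential limits are 11 and -11, distinct, the full sequence cannot converge (a convergent sequence has all subsequences tending to the same limit). So lim a_n does not exist.

DNE


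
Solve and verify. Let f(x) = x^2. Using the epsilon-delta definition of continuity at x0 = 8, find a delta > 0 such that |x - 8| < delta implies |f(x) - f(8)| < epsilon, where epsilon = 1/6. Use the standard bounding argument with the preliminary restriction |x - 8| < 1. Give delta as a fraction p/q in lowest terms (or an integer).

Factor: |x^2 - (8)^2| = |x - 8| * |x + 8|.
Impose |x - 8| < 1 first. Then |x + 8| = |(x - 8) + 2*(8)| <= |x - 8| + 2*|8| < 1 + 16 = 17.
So |x^2 - (8)^2| < delta * 17.
We need delta * 17 <= 1/6, i.e. delta <= 1/6/17 = 1/102.
Since 1/102 < 1, this is tighter than 1; take delta = 1/102.
So delta = 1/102 works.

1/102


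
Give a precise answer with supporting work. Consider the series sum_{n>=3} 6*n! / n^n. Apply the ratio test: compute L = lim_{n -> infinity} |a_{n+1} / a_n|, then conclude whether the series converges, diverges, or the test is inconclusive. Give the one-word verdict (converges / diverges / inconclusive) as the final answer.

Let a_n denote the general term. Form the ratio a_{n+1}/a_n and simplify:
a_{n+1}/a_n = (n/(n + 1))^n
Take the limit as n -> infinity: L = exp(-1).
Since L = exp(-1) < 1, the ratio test implies the series converges.

converges


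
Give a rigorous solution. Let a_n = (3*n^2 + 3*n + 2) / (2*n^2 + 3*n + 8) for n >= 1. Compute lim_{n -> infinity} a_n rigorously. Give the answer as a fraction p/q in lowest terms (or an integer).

Divide numerator and denominator by n^2, the highest power:
numerator / n^2 = 3 + 3/n + 2/n^2
denominator / n^2 = 2 + 3/n + 8/n^2
As n -> infinity, all terms of the form c/n^k (k >= 1) tend to 0.
So numerator / n^2 -> 3 and denominator / n^2 -> 2.
Therefore lim a_n = 3/2.

3/2


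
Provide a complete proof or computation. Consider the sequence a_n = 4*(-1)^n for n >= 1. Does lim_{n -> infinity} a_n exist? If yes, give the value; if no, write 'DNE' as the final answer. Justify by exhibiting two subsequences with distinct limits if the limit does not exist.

Examine the behaviour of a_n along subsequences.
Even-n subsequence a_{2k} = 4 -> 4. Odd-n subsequence a_{2k+1} = -4 -> -4.
Since these two subsequential limits are 4 and -4, distinct, the full sequence cannot converge (a convergent sequence has all subsequences tending to the same limit). So lim a_n does not exist.

DNE
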